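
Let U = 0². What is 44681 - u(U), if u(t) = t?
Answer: 44681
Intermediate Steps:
U = 0
44681 - u(U) = 44681 - 1*0 = 44681 + 0 = 44681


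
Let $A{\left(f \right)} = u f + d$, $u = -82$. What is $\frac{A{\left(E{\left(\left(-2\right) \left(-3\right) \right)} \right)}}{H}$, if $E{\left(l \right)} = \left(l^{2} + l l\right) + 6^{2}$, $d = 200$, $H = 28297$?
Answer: $- \frac{8656}{28297} \approx -0.3059$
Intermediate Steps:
$E{\left(l \right)} = 36 + 2 l^{2}$ ($E{\left(l \right)} = \left(l^{2} + l^{2}\right) + 36 = 2 l^{2} + 36 = 36 + 2 l^{2}$)
$A{\left(f \right)} = 200 - 82 f$ ($A{\left(f \right)} = - 82 f + 200 = 200 - 82 f$)
$\frac{A{\left(E{\left(\left(-2\right) \left(-3\right) \right)} \right)}}{H} = \frac{200 - 82 \left(36 + 2 \left(\left(-2\right) \left(-3\right)\right)^{2}\right)}{28297} = \left(200 - 82 \left(36 + 2 \cdot 6^{2}\right)\right) \frac{1}{28297} = \left(200 - 82 \left(36 + 2 \cdot 36\right)\right) \frac{1}{28297} = \left(200 - 82 \left(36 + 72\right)\right) \frac{1}{28297} = \left(200 - 8856\right) \frac{1}{28297} = \left(-8656\right) \frac{1}{28297} = - \frac{8656}{28297}$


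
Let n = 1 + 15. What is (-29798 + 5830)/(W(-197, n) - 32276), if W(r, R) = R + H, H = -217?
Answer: 23968/32477 ≈ 0.73800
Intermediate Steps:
n = 16
W(r, R) = -217 + R (W(r, R) = R - 217 = -217 + R)
(-29798 + 5830)/(W(-197, n) - 32276) = (-29798 + 5830)/((-217 + 16) - 32276) = -23968/(-201 - 32276) = -23968/(-32477) = -23968*(-1/32477) = 23968/32477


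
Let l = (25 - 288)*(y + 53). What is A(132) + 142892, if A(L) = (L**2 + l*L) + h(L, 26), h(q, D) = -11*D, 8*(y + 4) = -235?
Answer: -1042543/2 ≈ -5.2127e+5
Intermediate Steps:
y = -267/8 (y = -4 + (1/8)*(-235) = -4 - 235/8 = -267/8 ≈ -33.375)
l = -41291/8 (l = (25 - 288)*(-267/8 + 53) = -263*157/8 = -41291/8 ≈ -5161.4)
A(L) = -286 + L**2 - 41291*L/8 (A(L) = (L**2 - 41291*L/8) - 11*26 = (L**2 - 41291*L/8) - 286 = -286 + L**2 - 41291*L/8)
A(132) + 142892 = (-286 + 132**2 - 41291/8*132) + 142892 = (-286 + 17424 - 1362603/2) + 142892 = -1328327/2 + 142892 = -1042543/2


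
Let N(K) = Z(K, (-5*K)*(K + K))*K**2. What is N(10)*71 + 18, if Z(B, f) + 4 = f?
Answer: -7128382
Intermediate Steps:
Z(B, f) = -4 + f
N(K) = K**2*(-4 - 10*K**2) (N(K) = (-4 + (-5*K)*(K + K))*K**2 = (-4 + (-5*K)*(2*K))*K**2 = (-4 - 10*K**2)*K**2 = K**2*(-4 - 10*K**2))
N(10)*71 + 18 = (10**2*(-4 - 10*10**2))*71 + 18 = (100*(-4 - 10*100))*71 + 18 = (100*(-4 - 1000))*71 + 18 = (100*(-1004))*71 + 18 = -100400*71 + 18 = -7128400 + 18 = -7128382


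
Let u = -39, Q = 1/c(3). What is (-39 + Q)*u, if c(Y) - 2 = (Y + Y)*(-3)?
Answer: 24375/16 ≈ 1523.4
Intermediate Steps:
c(Y) = 2 - 6*Y (c(Y) = 2 + (Y + Y)*(-3) = 2 + (2*Y)*(-3) = 2 - 6*Y)
Q = -1/16 (Q = 1/(2 - 6*3) = 1/(2 - 18) = 1/(-16) = -1/16 ≈ -0.062500)
(-39 + Q)*u = (-39 - 1/16)*(-39) = -625/16*(-39) = 24375/16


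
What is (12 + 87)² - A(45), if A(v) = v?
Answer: 9756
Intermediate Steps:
(12 + 87)² - A(45) = (12 + 87)² - 1*45 = 99² - 45 = 9801 - 45 = 9756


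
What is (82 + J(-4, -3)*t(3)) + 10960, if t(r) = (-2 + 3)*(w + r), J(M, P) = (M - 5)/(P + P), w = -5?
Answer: 11039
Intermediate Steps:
J(M, P) = (-5 + M)/(2*P) (J(M, P) = (-5 + M)/((2*P)) = (-5 + M)*(1/(2*P)) = (-5 + M)/(2*P))
t(r) = -5 + r (t(r) = (-2 + 3)*(-5 + r) = 1*(-5 + r) = -5 + r)
(82 + J(-4, -3)*t(3)) + 10960 = (82 + ((½)*(-5 - 4)/(-3))*(-5 + 3)) + 10960 = (82 + ((½)*(-⅓)*(-9))*(-2)) + 10960 = (82 + (3/2)*(-2)) + 10960 = (82 - 3) + 10960 = 79 + 10960 = 11039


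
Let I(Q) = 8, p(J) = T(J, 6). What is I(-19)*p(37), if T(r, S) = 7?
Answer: 56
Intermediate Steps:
p(J) = 7
I(-19)*p(37) = 8*7 = 56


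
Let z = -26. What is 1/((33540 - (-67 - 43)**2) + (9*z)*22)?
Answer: 1/16292 ≈ 6.1380e-5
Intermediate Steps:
1/((33540 - (-67 - 43)**2) + (9*z)*22) = 1/((33540 - (-67 - 43)**2) + (9*(-26))*22) = 1/((33540 - 1*(-110)**2) - 234*22) = 1/((33540 - 1*12100) - 5148) = 1/((33540 - 12100) - 5148) = 1/(21440 - 5148) = 1/16292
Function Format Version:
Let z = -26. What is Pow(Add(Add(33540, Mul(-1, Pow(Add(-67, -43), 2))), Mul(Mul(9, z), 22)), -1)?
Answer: Rational(1, 16292) ≈ 6.1380e-5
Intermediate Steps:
Pow(Add(Add(33540, Mul(-1, Pow(Add(-67, -43), 2))), Mul(Mul(9, z), 22)), -1) = Pow(Add(Add(33540, Mul(-1, Pow(Add(-67, -43), 2))), Mul(Mul(9, -26), 22)), -1) = Pow(Add(Add(33540, Mul(-1, Pow(-110, 2))), Mul(-234, 22)), -1) = Pow(Add(Add(33540, Mul(-1, 12100)), -5148), -1) = Pow(Add(Add(33540, -12100), -5148), -1) = Pow(Add(21440, -5148), -1) = Pow(16292, -1) = Rational(1, 16292)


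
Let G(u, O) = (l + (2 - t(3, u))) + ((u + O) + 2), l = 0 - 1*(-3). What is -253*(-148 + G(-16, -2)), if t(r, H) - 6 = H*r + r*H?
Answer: 17457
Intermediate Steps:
t(r, H) = 6 + 2*H*r (t(r, H) = 6 + (H*r + r*H) = 6 + (H*r + H*r) = 6 + 2*H*r)
l = 3 (l = 0 + 3 = 3)
G(u, O) = 1 + O - 5*u (G(u, O) = (3 + (2 - (6 + 2*u*3))) + ((u + O) + 2) = (3 + (2 - (6 + 6*u))) + ((O + u) + 2) = (3 + (2 + (-6 - 6*u))) + (2 + O + u) = (3 + (-4 - 6*u)) + (2 + O + u) = (-1 - 6*u) + (2 + O + u) = 1 + O - 5*u)
-253*(-148 + G(-16, -2)) = -253*(-148 + (1 - 2 - 5*(-16))) = -253*(-148 + (1 - 2 + 80)) = -253*(-148 + 79) = -253*(-69) = 17457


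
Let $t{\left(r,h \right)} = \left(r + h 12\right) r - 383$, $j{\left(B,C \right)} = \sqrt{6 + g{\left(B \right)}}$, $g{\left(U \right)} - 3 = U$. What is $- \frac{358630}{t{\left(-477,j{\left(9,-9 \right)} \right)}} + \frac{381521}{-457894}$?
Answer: $- \frac{14190090260909307}{5838783844867078} - \frac{1539598590 \sqrt{2}}{12751387537} \approx -2.6011$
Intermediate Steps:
$g{\left(U \right)} = 3 + U$
$j{\left(B,C \right)} = \sqrt{9 + B}$ ($j{\left(B,C \right)} = \sqrt{6 + \left(3 + B\right)} = \sqrt{9 + B}$)
$t{\left(r,h \right)} = -383 + r \left(r + 12 h\right)$ ($t{\left(r,h \right)} = \left(r + 12 h\right) r - 383 = r \left(r + 12 h\right) - 383 = -383 + r \left(r + 12 h\right)$)
$- \frac{358630}{t{\left(-477,j{\left(9,-9 \right)} \right)}} + \frac{381521}{-457894} = - \frac{358630}{-383 + \left(-477\right)^{2} + 12 \sqrt{9 + 9} \left(-477\right)} + \frac{381521}{-457894} = - \frac{358630}{-383 + 227529 + 12 \sqrt{18} \left(-477\right)} + 381521 \left(- \frac{1}{457894}\right) = - \frac{358630}{-383 + 227529 + 12 \cdot 3 \sqrt{2} \left(-477\right)} - \frac{381521}{457894} = - \frac{358630}{-383 + 227529 - 17172 \sqrt{2}} - \frac{381521}{457894} = - \frac{358630}{227146 - 17172 \sqrt{2}} - \frac{381521}{457894} = - \frac{381521}{457894} - \frac{358630}{227146 - 17172 \sqrt{2}}$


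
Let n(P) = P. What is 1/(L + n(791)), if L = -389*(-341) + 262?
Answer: 1/133702 ≈ 7.4793e-6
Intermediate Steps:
L = 132911 (L = 132649 + 262 = 132911)
1/(L + n(791)) = 1/(132911 + 791) = 1/133702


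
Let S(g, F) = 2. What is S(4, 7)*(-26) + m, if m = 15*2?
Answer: -22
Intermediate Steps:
m = 30
S(4, 7)*(-26) + m = 2*(-26) + 30 = -52 + 30 = -22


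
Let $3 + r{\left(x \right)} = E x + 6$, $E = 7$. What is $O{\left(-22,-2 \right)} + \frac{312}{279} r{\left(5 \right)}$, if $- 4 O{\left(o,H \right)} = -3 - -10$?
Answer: $\frac{15157}{372} \approx 40.745$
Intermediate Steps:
$r{\left(x \right)} = 3 + 7 x$ ($r{\left(x \right)} = -3 + \left(7 x + 6\right) = -3 + \left(6 + 7 x\right) = 3 + 7 x$)
$O{\left(o,H \right)} = - \frac{7}{4}$ ($O{\left(o,H \right)} = - \frac{-3 - -10}{4} = - \frac{-3 + 10}{4} = \left(- \frac{1}{4}\right) 7 = - \frac{7}{4}$)
$O{\left(-22,-2 \right)} + \frac{312}{279} r{\left(5 \right)} = - \frac{7}{4} + \frac{312}{279} \left(3 + 7 \cdot 5\right) = - \frac{7}{4} + 312 \cdot \frac{1}{279} \left(3 + 35\right) = - \frac{7}{4} + \frac{104}{93} \cdot 38 = - \frac{7}{4} + \frac{3952}{93} = \frac{15157}{372}$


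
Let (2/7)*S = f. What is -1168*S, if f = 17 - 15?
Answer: -8176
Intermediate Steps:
f = 2
S = 7 (S = (7/2)*2 = 7)
-1168*S = -1168*7 = -8176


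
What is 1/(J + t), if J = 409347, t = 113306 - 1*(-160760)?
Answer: 1/683413 ≈ 1.4632e-6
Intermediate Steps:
t = 274066 (t = 113306 + 160760 = 274066)
1/(J + t) = 1/(409347 + 274066) = 1/683413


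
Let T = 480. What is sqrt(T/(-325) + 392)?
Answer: 2*sqrt(412490)/65 ≈ 19.762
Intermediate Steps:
sqrt(T/(-325) + 392) = sqrt(480/(-325) + 392) = sqrt(480*(-1/325) + 392) = sqrt(-96/65 + 392) = sqrt(25384/65) = 2*sqrt(412490)/65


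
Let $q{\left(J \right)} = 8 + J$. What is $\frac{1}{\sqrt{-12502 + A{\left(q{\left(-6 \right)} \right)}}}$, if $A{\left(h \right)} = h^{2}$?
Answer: $- \frac{i \sqrt{12498}}{12498} \approx - 0.008945 i$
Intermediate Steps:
$\frac{1}{\sqrt{-12502 + A{\left(q{\left(-6 \right)} \right)}}} = \frac{1}{\sqrt{-12502 + \left(8 - 6\right)^{2}}} = \frac{1}{\sqrt{-12502 + 2^{2}}} = \frac{1}{\sqrt{-12502 + 4}} = \frac{1}{\sqrt{-12498}} = \frac{1}{i \sqrt{12498}} = - \frac{i \sqrt{12498}}{12498}$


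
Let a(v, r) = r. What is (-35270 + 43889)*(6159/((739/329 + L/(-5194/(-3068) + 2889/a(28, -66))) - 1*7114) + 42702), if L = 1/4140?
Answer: 1265699546554600446763734/3439017101831033 ≈ 3.6804e+8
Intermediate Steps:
L = 1/4140 ≈ 0.00024155
(-35270 + 43889)*(6159/((739/329 + L/(-5194/(-3068) + 2889/a(28, -66))) - 1*7114) + 42702) = (-35270 + 43889)*(6159/((739/329 + 1/(4140*(-5194/(-3068) + 2889/(-66)))) - 1*7114) + 42702) = 8619*(6159/((739*(1/329) + 1/(4140*(-5194*(-1/3068) + 2889*(-1/66)))) - 7114) + 42702) = 8619*(6159/((739/329 + 1/(4140*(2597/1534 - 963/22))) - 7114) + 42702) = 8619*(6159/((739/329 + 1/(4140*(-355027/8437))) - 7114) + 42702) = 8619*(6159/((739/329 + (1/4140)*(-8437/355027)) - 7114) + 42702) = 8619*(6159/((739/329 - 8437/1469811780) - 7114) + 42702) = 8619*(6159/(1086188129647/483568075620 - 7114) + 42702) = 8619*(6159/(-3439017101831033/483568075620) + 42702) = 8619*(6159*(-483568075620/3439017101831033) + 42702) = 8619*(-2978295777743580/3439017101831033 + 42702) = 8619*(146849929986611027586/3439017101831033) = 1265699546554600446763734/3439017101831033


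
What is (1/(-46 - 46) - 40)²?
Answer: 13549761/8464 ≈ 1600.9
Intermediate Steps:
(1/(-46 - 46) - 40)² = (1/(-92) - 40)² = (-1/92 - 40)² = (-3681/92)² = 13549761/8464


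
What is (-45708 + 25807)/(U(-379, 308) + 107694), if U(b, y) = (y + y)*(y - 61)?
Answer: -19901/259846 ≈ -0.076588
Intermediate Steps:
U(b, y) = 2*y*(-61 + y) (U(b, y) = (2*y)*(-61 + y) = 2*y*(-61 + y))
(-45708 + 25807)/(U(-379, 308) + 107694) = (-45708 + 25807)/(2*308*(-61 + 308) + 107694) = -19901/(2*308*247 + 107694) = -19901/(152152 + 107694) = -19901/259846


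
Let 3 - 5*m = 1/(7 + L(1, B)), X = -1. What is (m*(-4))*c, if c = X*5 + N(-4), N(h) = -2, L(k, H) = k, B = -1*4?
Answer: 161/10 ≈ 16.100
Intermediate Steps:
B = -4
c = -7 (c = -1*5 - 2 = -5 - 2 = -7)
m = 23/40 (m = ⅗ - 1/(5*(7 + 1)) = ⅗ - ⅕/8 = ⅗ - ⅕*⅛ = ⅗ - 1/40 = 23/40 ≈ 0.57500)
(m*(-4))*c = ((23/40)*(-4))*(-7) = -23/10*(-7) = 161/10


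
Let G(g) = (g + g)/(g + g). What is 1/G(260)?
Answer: 1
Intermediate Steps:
G(g) = 1 (G(g) = (2*g)/((2*g)) = (2*g)*(1/(2*g)) = 1)
1/G(260) = 1/1 = 1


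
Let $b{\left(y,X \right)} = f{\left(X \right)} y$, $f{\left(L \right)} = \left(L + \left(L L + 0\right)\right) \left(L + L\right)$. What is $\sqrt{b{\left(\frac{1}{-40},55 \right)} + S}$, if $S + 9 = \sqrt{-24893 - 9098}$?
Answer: $\sqrt{-8479 + i \sqrt{33991}} \approx 1.001 + 92.087 i$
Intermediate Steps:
$f{\left(L \right)} = 2 L \left(L + L^{2}\right)$ ($f{\left(L \right)} = \left(L + \left(L^{2} + 0\right)\right) 2 L = \left(L + L^{2}\right) 2 L = 2 L \left(L + L^{2}\right)$)
$b{\left(y,X \right)} = 2 y X^{2} \left(1 + X\right)$ ($b{\left(y,X \right)} = 2 X^{2} \left(1 + X\right) y = 2 y X^{2} \left(1 + X\right)$)
$S = -9 + i \sqrt{33991}$ ($S = -9 + \sqrt{-24893 - 9098} = -9 + \sqrt{-33991} = -9 + i \sqrt{33991} \approx -9.0 + 184.37 i$)
$\sqrt{b{\left(\frac{1}{-40},55 \right)} + S} = \sqrt{\frac{2 \cdot 55^{2} \left(1 + 55\right)}{-40} - \left(9 - i \sqrt{33991}\right)} = \sqrt{2 \left(- \frac{1}{40}\right) 3025 \cdot 56 - \left(9 - i \sqrt{33991}\right)} = \sqrt{-8470 - \left(9 - i \sqrt{33991}\right)} = \sqrt{-8479 + i \sqrt{33991}}$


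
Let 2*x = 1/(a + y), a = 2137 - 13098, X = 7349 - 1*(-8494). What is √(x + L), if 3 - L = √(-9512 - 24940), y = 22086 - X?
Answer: √(66776213 - 133557144*I*√957)/4718 ≈ 9.7118 - 9.5561*I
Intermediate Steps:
X = 15843 (X = 7349 + 8494 = 15843)
y = 6243 (y = 22086 - 1*15843 = 22086 - 15843 = 6243)
a = -10961
x = -1/9436 (x = 1/(2*(-10961 + 6243)) = (½)/(-4718) = (½)*(-1/4718) = -1/9436 ≈ -0.00010598)
L = 3 - 6*I*√957 (L = 3 - √(-9512 - 24940) = 3 - √(-34452) = 3 - 6*I*√957 ≈ 3.0 - 185.61*I)
√(x + L) = √(-1/9436 + (3 - 6*I*√957)) = √(28307/9436 - 6*I*√957)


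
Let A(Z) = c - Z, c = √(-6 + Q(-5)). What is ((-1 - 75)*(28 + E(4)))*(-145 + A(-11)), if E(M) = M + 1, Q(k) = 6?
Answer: 336072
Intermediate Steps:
E(M) = 1 + M
c = 0 (c = √(-6 + 6) = √0 = 0)
A(Z) = -Z (A(Z) = 0 - Z = -Z)
((-1 - 75)*(28 + E(4)))*(-145 + A(-11)) = ((-1 - 75)*(28 + (1 + 4)))*(-145 - 1*(-11)) = (-76*(28 + 5))*(-145 + 11) = -76*33*(-134) = -2508*(-134) = 336072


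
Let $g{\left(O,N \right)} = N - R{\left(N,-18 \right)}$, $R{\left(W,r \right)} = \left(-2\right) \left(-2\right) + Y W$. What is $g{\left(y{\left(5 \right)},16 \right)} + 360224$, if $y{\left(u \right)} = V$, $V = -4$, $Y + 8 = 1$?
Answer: $360348$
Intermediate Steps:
$Y = -7$ ($Y = -8 + 1 = -7$)
$R{\left(W,r \right)} = 4 - 7 W$ ($R{\left(W,r \right)} = \left(-2\right) \left(-2\right) - 7 W = 4 - 7 W$)
$y{\left(u \right)} = -4$
$g{\left(O,N \right)} = -4 + 8 N$ ($g{\left(O,N \right)} = N - \left(4 - 7 N\right) = N + \left(-4 + 7 N\right) = -4 + 8 N$)
$g{\left(y{\left(5 \right)},16 \right)} + 360224 = \left(-4 + 8 \cdot 16\right) + 360224 = \left(-4 + 128\right) + 360224 = 124 + 360224 = 360348$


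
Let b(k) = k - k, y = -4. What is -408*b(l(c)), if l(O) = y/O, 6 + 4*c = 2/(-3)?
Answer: 0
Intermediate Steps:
c = -5/3 (c = -3/2 + (2/(-3))/4 = -3/2 + (2*(-1/3))/4 = -3/2 + (1/4)*(-2/3) = -3/2 - 1/6 = -5/3 ≈ -1.6667)
l(O) = -4/O
b(k) = 0
-408*b(l(c)) = -408*0 = 0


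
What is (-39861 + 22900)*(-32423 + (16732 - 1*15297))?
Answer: 525587468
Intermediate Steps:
(-39861 + 22900)*(-32423 + (16732 - 1*15297)) = -16961*(-32423 + (16732 - 15297)) = -16961*(-32423 + 1435) = -16961*(-30988) = 525587468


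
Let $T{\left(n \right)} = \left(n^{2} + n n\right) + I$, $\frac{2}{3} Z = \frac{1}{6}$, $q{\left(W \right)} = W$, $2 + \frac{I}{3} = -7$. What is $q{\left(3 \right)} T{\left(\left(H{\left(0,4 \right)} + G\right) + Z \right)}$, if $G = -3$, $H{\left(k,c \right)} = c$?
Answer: $- \frac{573}{8} \approx -71.625$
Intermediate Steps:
$I = -27$ ($I = -6 + 3 \left(-7\right) = -6 - 21 = -27$)
$Z = \frac{1}{4}$ ($Z = \frac{3}{2 \cdot 6} = \frac{3}{2} \cdot \frac{1}{6} = \frac{1}{4} \approx 0.25$)
$T{\left(n \right)} = -27 + 2 n^{2}$ ($T{\left(n \right)} = \left(n^{2} + n n\right) - 27 = \left(n^{2} + n^{2}\right) - 27 = 2 n^{2} - 27 = -27 + 2 n^{2}$)
$q{\left(3 \right)} T{\left(\left(H{\left(0,4 \right)} + G\right) + Z \right)} = 3 \left(-27 + 2 \left(\left(4 - 3\right) + \frac{1}{4}\right)^{2}\right) = 3 \left(-27 + 2 \left(1 + \frac{1}{4}\right)^{2}\right) = 3 \left(-27 + 2 \left(\frac{5}{4}\right)^{2}\right) = 3 \left(-27 + 2 \cdot \frac{25}{16}\right) = 3 \left(-27 + \frac{25}{8}\right) = 3 \left(- \frac{191}{8}\right) = - \frac{573}{8}$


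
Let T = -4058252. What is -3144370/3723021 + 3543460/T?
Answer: -6488255458475/3777239354823 ≈ -1.7177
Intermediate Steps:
-3144370/3723021 + 3543460/T = -3144370/3723021 + 3543460/(-4058252) = -3144370*1/3723021 + 3543460*(-1/4058252) = -3144370/3723021 - 885865/1014563 = -6488255458475/3777239354823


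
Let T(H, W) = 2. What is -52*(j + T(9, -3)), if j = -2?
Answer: 0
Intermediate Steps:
-52*(j + T(9, -3)) = -52*(-2 + 2) = -52*0 = 0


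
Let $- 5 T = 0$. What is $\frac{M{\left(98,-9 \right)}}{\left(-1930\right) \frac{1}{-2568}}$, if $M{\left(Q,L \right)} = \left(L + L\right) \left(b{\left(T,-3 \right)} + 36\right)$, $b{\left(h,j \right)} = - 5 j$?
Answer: $- \frac{1178712}{965} \approx -1221.5$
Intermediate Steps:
$T = 0$ ($T = \left(- \frac{1}{5}\right) 0 = 0$)
$M{\left(Q,L \right)} = 102 L$ ($M{\left(Q,L \right)} = \left(L + L\right) \left(\left(-5\right) \left(-3\right) + 36\right) = 2 L \left(15 + 36\right) = 2 L 51 = 102 L$)
$\frac{M{\left(98,-9 \right)}}{\left(-1930\right) \frac{1}{-2568}} = \frac{102 \left(-9\right)}{\left(-1930\right) \frac{1}{-2568}} = - \frac{918}{\left(-1930\right) \left(- \frac{1}{2568}\right)} = - \frac{918}{\frac{965}{1284}} = \left(-918\right) \frac{1284}{965} = - \frac{1178712}{965}$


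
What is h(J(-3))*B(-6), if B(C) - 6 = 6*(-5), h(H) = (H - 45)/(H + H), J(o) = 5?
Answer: 96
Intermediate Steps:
h(H) = (-45 + H)/(2*H) (h(H) = (-45 + H)/((2*H)) = (-45 + H)*(1/(2*H)) = (-45 + H)/(2*H))
B(C) = -24 (B(C) = 6 + 6*(-5) = 6 - 30 = -24)
h(J(-3))*B(-6) = ((½)*(-45 + 5)/5)*(-24) = ((½)*(⅕)*(-40))*(-24) = -4*(-24) = 96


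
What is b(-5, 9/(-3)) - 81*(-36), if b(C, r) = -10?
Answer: 2906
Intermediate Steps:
b(-5, 9/(-3)) - 81*(-36) = -10 - 81*(-36) = -10 + 2916 = 2906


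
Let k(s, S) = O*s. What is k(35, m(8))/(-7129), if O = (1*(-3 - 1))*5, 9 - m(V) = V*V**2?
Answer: 700/7129 ≈ 0.098191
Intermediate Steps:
m(V) = 9 - V**3 (m(V) = 9 - V*V**2 = 9 - V**3)
O = -20 (O = (1*(-4))*5 = -4*5 = -20)
k(s, S) = -20*s
k(35, m(8))/(-7129) = -20*35/(-7129) = -700*(-1/7129) = 700/7129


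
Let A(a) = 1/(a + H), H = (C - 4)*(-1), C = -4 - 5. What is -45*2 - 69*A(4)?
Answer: -1599/17 ≈ -94.059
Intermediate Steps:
C = -9
H = 13 (H = (-9 - 4)*(-1) = -13*(-1) = 13)
A(a) = 1/(13 + a) (A(a) = 1/(a + 13) = 1/(13 + a))
-45*2 - 69*A(4) = -45*2 - 69/(13 + 4) = -90 - 69/17 = -1599/17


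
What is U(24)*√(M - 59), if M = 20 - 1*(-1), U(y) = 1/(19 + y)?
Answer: I*√38/43 ≈ 0.14336*I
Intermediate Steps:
M = 21 (M = 20 + 1 = 21)
U(24)*√(M - 59) = √(21 - 59)/(19 + 24) = √(-38)/43 = (I*√38)/43 = I*√38/43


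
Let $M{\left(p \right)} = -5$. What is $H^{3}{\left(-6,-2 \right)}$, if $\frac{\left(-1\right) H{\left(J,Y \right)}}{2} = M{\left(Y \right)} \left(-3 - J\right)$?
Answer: $27000$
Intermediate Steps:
$H{\left(J,Y \right)} = -30 - 10 J$ ($H{\left(J,Y \right)} = - 2 \left(- 5 \left(-3 - J\right)\right) = - 2 \left(15 + 5 J\right) = -30 - 10 J$)
$H^{3}{\left(-6,-2 \right)} = \left(-30 - -60\right)^{3} = \left(-30 + 60\right)^{3} = 30^{3} = 27000$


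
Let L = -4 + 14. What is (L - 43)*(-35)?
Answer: 1155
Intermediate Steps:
L = 10
(L - 43)*(-35) = (10 - 43)*(-35) = -33*(-35) = 1155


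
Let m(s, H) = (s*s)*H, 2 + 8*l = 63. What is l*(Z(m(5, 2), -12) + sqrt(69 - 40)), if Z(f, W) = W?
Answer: -183/2 + 61*sqrt(29)/8 ≈ -50.438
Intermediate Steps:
l = 61/8 (l = -1/4 + (1/8)*63 = -1/4 + 63/8 = 61/8 ≈ 7.6250)
m(s, H) = H*s**2 (m(s, H) = s**2*H = H*s**2)
l*(Z(m(5, 2), -12) + sqrt(69 - 40)) = 61*(-12 + sqrt(69 - 40))/8 = 61*(-12 + sqrt(29))/8 = -183/2 + 61*sqrt(29)/8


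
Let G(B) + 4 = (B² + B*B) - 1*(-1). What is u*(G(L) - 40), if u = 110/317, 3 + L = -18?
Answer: 92290/317 ≈ 291.14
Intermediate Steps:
L = -21 (L = -3 - 18 = -21)
G(B) = -3 + 2*B² (G(B) = -4 + ((B² + B*B) - 1*(-1)) = -4 + ((B² + B²) + 1) = -4 + (2*B² + 1) = -4 + (1 + 2*B²) = -3 + 2*B²)
u = 110/317 (u = 110*(1/317) = 110/317 ≈ 0.34700)
u*(G(L) - 40) = 110*((-3 + 2*(-21)²) - 40)/317 = 110*((-3 + 2*441) - 40)/317 = 110*((-3 + 882) - 40)/317 = 110*(879 - 40)/317 = (110/317)*839 = 92290/317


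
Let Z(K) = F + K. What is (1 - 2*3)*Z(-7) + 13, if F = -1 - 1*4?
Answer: 73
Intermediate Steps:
F = -5 (F = -1 - 4 = -5)
Z(K) = -5 + K
(1 - 2*3)*Z(-7) + 13 = (1 - 2*3)*(-5 - 7) + 13 = (1 - 6)*(-12) + 13 = -5*(-12) + 13 = 60 + 13 = 73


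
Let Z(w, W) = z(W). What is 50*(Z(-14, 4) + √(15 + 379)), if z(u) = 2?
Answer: 100 + 50*√394 ≈ 1092.5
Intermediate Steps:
Z(w, W) = 2
50*(Z(-14, 4) + √(15 + 379)) = 50*(2 + √(15 + 379)) = 50*(2 + √394) = 100 + 50*√394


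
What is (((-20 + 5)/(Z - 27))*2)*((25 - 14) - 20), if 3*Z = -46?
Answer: -810/127 ≈ -6.3780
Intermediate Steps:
Z = -46/3 (Z = (1/3)*(-46) = -46/3 ≈ -15.333)
(((-20 + 5)/(Z - 27))*2)*((25 - 14) - 20) = (((-20 + 5)/(-46/3 - 27))*2)*((25 - 14) - 20) = (-15/(-127/3)*2)*(11 - 20) = (-15*(-3/127)*2)*(-9) = ((45/127)*2)*(-9) = (90/127)*(-9) = -810/127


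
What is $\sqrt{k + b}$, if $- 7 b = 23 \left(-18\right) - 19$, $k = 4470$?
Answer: $\frac{\sqrt{222061}}{7} \approx 67.319$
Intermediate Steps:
$b = \frac{433}{7}$ ($b = - \frac{23 \left(-18\right) - 19}{7} = - \frac{-414 - 19}{7} = \left(- \frac{1}{7}\right) \left(-433\right) = \frac{433}{7} \approx 61.857$)
$\sqrt{k + b} = \sqrt{4470 + \frac{433}{7}} = \sqrt{\frac{31723}{7}} = \frac{\sqrt{222061}}{7}$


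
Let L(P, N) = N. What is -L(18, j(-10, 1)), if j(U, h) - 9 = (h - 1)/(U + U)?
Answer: -9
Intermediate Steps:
j(U, h) = 9 + (-1 + h)/(2*U) (j(U, h) = 9 + (h - 1)/(U + U) = 9 + (-1 + h)/((2*U)) = 9 + (-1 + h)*(1/(2*U)) = 9 + (-1 + h)/(2*U))
-L(18, j(-10, 1)) = -(-1 + 1 + 18*(-10))/(2*(-10)) = -(-1)*(-1 + 1 - 180)/(2*10) = -(-1)*(-180)/(2*10) = -1*9 = -9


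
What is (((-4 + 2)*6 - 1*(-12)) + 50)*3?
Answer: 150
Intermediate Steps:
(((-4 + 2)*6 - 1*(-12)) + 50)*3 = ((-2*6 + 12) + 50)*3 = ((-12 + 12) + 50)*3 = (0 + 50)*3 = 50*3 = 150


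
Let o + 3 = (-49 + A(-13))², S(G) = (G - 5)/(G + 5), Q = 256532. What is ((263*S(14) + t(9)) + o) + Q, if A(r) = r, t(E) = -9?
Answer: 4949283/19 ≈ 2.6049e+5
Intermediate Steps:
S(G) = (-5 + G)/(5 + G)
o = 3841 (o = -3 + (-49 - 13)² = -3 + (-62)² = -3 + 3844 = 3841)
((263*S(14) + t(9)) + o) + Q = ((263*((-5 + 14)/(5 + 14)) - 9) + 3841) + 256532 = ((263*(9/19) - 9) + 3841) + 256532 = ((2367/19 - 9) + 3841) + 256532 = (2196/19 + 3841) + 256532 = 75175/19 + 256532 = 4949283/19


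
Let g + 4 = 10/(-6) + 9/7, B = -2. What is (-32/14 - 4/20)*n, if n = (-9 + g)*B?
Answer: -16298/245 ≈ -66.522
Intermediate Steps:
g = -92/21 (g = -4 + (10/(-6) + 9/7) = -4 + (10*(-1/6) + 9*(1/7)) = -4 + (-5/3 + 9/7) = -4 - 8/21 = -92/21 ≈ -4.3810)
n = 562/21 (n = (-9 - 92/21)*(-2) = -281/21*(-2) = 562/21 ≈ 26.762)
(-32/14 - 4/20)*n = (-32/14 - 4/20)*(562/21) = (-32*1/14 - 4*1/20)*(562/21) = (-16/7 - 1/5)*(562/21) = -87/35*562/21 = -16298/245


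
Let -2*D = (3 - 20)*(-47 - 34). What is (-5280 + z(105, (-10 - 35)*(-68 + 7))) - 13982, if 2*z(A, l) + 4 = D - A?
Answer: -78643/4 ≈ -19661.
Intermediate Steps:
D = -1377/2 (D = -(3 - 20)*(-47 - 34)/2 = -(-17)*(-81)/2 = -½*1377 = -1377/2 ≈ -688.50)
z(A, l) = -1385/4 - A/2 (z(A, l) = -2 + (-1377/2 - A)/2 = -2 + (-1377/4 - A/2) = -1385/4 - A/2)
(-5280 + z(105, (-10 - 35)*(-68 + 7))) - 13982 = (-5280 + (-1385/4 - ½*105)) - 13982 = (-5280 + (-1385/4 - 105/2)) - 13982 = (-5280 - 1595/4) - 13982 = -22715/4 - 13982 = -78643/4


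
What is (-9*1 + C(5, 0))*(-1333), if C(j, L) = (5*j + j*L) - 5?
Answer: -14663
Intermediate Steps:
C(j, L) = -5 + 5*j + L*j (C(j, L) = (5*j + L*j) - 5 = -5 + 5*j + L*j)
(-9*1 + C(5, 0))*(-1333) = (-9*1 + (-5 + 5*5 + 0*5))*(-1333) = (-9 + (-5 + 25 + 0))*(-1333) = (-9 + 20)*(-1333) = 11*(-1333) = -14663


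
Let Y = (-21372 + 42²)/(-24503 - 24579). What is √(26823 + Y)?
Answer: √16154678846427/24541 ≈ 163.78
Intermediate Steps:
Y = 9804/24541 (Y = (-21372 + 1764)/(-49082) = -19608*(-1/49082) = 9804/24541 ≈ 0.39949)
√(26823 + Y) = √(26823 + 9804/24541) = √(658273047/24541) = √16154678846427/24541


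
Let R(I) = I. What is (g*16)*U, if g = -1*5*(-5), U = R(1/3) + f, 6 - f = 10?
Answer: -4400/3 ≈ -1466.7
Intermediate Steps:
f = -4 (f = 6 - 1*10 = 6 - 10 = -4)
U = -11/3 (U = 1/3 - 4 = ⅓ - 4 = -11/3 ≈ -3.6667)
g = 25 (g = -5*(-5) = 25)
(g*16)*U = (25*16)*(-11/3) = 400*(-11/3) = -4400/3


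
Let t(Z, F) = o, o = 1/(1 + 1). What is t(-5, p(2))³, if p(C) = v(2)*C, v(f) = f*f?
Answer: ⅛ ≈ 0.12500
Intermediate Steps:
v(f) = f²
p(C) = 4*C (p(C) = 2²*C = 4*C)
o = ½ (o = 1/2 = ½ ≈ 0.50000)
t(Z, F) = ½
t(-5, p(2))³ = (½)³ = ⅛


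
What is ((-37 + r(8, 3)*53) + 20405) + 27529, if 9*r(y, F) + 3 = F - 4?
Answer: 430861/9 ≈ 47873.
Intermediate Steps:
r(y, F) = -7/9 + F/9 (r(y, F) = -1/3 + (F - 4)/9 = -1/3 + (-4 + F)/9 = -1/3 + (-4/9 + F/9) = -7/9 + F/9)
((-37 + r(8, 3)*53) + 20405) + 27529 = ((-37 + (-7/9 + (1/9)*3)*53) + 20405) + 27529 = ((-37 + (-7/9 + 1/3)*53) + 20405) + 27529 = ((-37 - 4/9*53) + 20405) + 27529 = ((-37 - 212/9) + 20405) + 27529 = (-545/9 + 20405) + 27529 = 183100/9 + 27529 = 430861/9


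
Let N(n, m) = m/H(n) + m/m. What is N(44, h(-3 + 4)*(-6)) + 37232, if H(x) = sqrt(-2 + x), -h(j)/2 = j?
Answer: 37233 + 2*sqrt(42)/7 ≈ 37235.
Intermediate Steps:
h(j) = -2*j
N(n, m) = 1 + m/sqrt(-2 + n) (N(n, m) = m/(sqrt(-2 + n)) + m/m = m/sqrt(-2 + n) + 1 = 1 + m/sqrt(-2 + n))
N(44, h(-3 + 4)*(-6)) + 37232 = (1 + (-2*(-3 + 4)*(-6))/sqrt(-2 + 44)) + 37232 = (1 + (-2*1*(-6))/sqrt(42)) + 37232 = (1 + (-2*(-6))*(sqrt(42)/42)) + 37232 = (1 + 12*(sqrt(42)/42)) + 37232 = (1 + 2*sqrt(42)/7) + 37232 = 37233 + 2*sqrt(42)/7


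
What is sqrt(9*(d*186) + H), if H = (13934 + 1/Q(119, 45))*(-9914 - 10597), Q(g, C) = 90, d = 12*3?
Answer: I*sqrt(28574023790)/10 ≈ 16904.0*I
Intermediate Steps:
d = 36
H = -2858005019/10 (H = (13934 + 1/90)*(-9914 - 10597) = (13934 + 1/90)*(-20511) = (1254061/90)*(-20511) = -2858005019/10 ≈ -2.8580e+8)
sqrt(9*(d*186) + H) = sqrt(9*(36*186) - 2858005019/10) = sqrt(9*6696 - 2858005019/10) = sqrt(60264 - 2858005019/10) = sqrt(-2857402379/10) = I*sqrt(28574023790)/10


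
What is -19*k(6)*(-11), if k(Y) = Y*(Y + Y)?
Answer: 15048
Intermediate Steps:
k(Y) = 2*Y**2 (k(Y) = Y*(2*Y) = 2*Y**2)
-19*k(6)*(-11) = -38*6**2*(-11) = -38*36*(-11) = -19*72*(-11) = -1368*(-11) = 15048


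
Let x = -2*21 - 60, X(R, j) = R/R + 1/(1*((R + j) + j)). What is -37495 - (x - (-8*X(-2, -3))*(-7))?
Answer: -37344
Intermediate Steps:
X(R, j) = 1 + 1/(R + 2*j)
x = -102 (x = -42 - 60 = -102)
-37495 - (x - (-8*X(-2, -3))*(-7)) = -37495 - (-102 - (-8*(1 - 2 + 2*(-3))/(-2 + 2*(-3)))*(-7)) = -37495 - (-102 - (-8*(1 - 2 - 6)/(-2 - 6))*(-7)) = -37495 - (-102 - (-8*(-7)/(-8))*(-7)) = -37495 - (-102 - (-(-1)*(-7))*(-7)) = -37495 - (-102 - (-8*7/8)*(-7)) = -37495 - (-102 - (-7)*(-7)) = -37495 - (-102 - 1*49) = -37495 - (-102 - 49) = -37495 - 1*(-151) = -37495 + 151 = -37344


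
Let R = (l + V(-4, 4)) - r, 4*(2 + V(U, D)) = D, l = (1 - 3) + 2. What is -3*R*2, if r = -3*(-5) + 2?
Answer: 108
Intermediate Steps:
l = 0 (l = -2 + 2 = 0)
V(U, D) = -2 + D/4
r = 17 (r = 15 + 2 = 17)
R = -18 (R = (0 + (-2 + (¼)*4)) - 1*17 = (0 + (-2 + 1)) - 17 = (0 - 1) - 17 = -1 - 17 = -18)
-3*R*2 = -3*(-18)*2 = 54*2 = 108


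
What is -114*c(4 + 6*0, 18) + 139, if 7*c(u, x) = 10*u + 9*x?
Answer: -22055/7 ≈ -3150.7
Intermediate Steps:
c(u, x) = 9*x/7 + 10*u/7 (c(u, x) = (10*u + 9*x)/7 = (9*x + 10*u)/7 = 9*x/7 + 10*u/7)
-114*c(4 + 6*0, 18) + 139 = -114*((9/7)*18 + 10*(4 + 6*0)/7) + 139 = -114*(162/7 + 10*(4 + 0)/7) + 139 = -114*(162/7 + (10/7)*4) + 139 = -114*(162/7 + 40/7) + 139 = -114*202/7 + 139 = -23028/7 + 139 = -22055/7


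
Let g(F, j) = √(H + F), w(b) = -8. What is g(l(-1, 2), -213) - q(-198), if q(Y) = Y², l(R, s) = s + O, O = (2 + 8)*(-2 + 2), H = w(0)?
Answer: -39204 + I*√6 ≈ -39204.0 + 2.4495*I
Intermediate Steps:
H = -8
O = 0 (O = 10*0 = 0)
l(R, s) = s (l(R, s) = s + 0 = s)
g(F, j) = √(-8 + F)
g(l(-1, 2), -213) - q(-198) = √(-8 + 2) - 1*(-198)² = √(-6) - 1*39204 = I*√6 - 39204 = -39204 + I*√6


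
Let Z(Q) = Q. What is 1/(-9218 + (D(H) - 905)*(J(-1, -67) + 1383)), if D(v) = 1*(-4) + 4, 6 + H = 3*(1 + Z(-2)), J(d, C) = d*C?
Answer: -1/1321468 ≈ -7.5673e-7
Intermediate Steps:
J(d, C) = C*d
H = -9 (H = -6 + 3*(1 - 2) = -6 + 3*(-1) = -6 - 3 = -9)
D(v) = 0 (D(v) = -4 + 4 = 0)
1/(-9218 + (D(H) - 905)*(J(-1, -67) + 1383)) = 1/(-9218 + (0 - 905)*(-67*(-1) + 1383)) = 1/(-9218 - 905*(67 + 1383)) = 1/(-9218 - 905*1450) = 1/(-9218 - 1312250) = 1/(-1321468) = -1/1321468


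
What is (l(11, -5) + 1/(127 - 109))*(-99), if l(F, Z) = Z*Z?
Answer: -4961/2 ≈ -2480.5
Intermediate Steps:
l(F, Z) = Z²
(l(11, -5) + 1/(127 - 109))*(-99) = ((-5)² + 1/(127 - 109))*(-99) = (25 + 1/18)*(-99) = (451/18)*(-99) = -4961/2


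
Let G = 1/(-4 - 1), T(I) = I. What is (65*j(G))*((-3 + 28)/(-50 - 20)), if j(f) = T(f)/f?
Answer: -325/14 ≈ -23.214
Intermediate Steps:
G = -1/5 (G = 1/(-5) = -1/5 ≈ -0.20000)
j(f) = 1 (j(f) = f/f = 1)
(65*j(G))*((-3 + 28)/(-50 - 20)) = (65*1)*((-3 + 28)/(-50 - 20)) = 65*(25/(-70)) = 65*(25*(-1/70)) = 65*(-5/14) = -325/14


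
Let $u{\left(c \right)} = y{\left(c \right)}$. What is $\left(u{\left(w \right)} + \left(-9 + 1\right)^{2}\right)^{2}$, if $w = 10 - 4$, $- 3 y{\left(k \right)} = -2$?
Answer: $\frac{37636}{9} \approx 4181.8$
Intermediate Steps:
$y{\left(k \right)} = \frac{2}{3}$ ($y{\left(k \right)} = \left(- \frac{1}{3}\right) \left(-2\right) = \frac{2}{3}$)
$w = 6$ ($w = 10 - 4 = 6$)
$u{\left(c \right)} = \frac{2}{3}$
$\left(u{\left(w \right)} + \left(-9 + 1\right)^{2}\right)^{2} = \left(\frac{2}{3} + \left(-9 + 1\right)^{2}\right)^{2} = \left(\frac{2}{3} + \left(-8\right)^{2}\right)^{2} = \left(\frac{2}{3} + 64\right)^{2} = \left(\frac{194}{3}\right)^{2} = \frac{37636}{9}$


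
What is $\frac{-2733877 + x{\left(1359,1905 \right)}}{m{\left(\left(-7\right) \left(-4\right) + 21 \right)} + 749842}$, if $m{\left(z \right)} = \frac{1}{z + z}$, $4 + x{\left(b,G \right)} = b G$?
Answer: $- \frac{14208628}{73484517} \approx -0.19336$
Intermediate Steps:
$x{\left(b,G \right)} = -4 + G b$ ($x{\left(b,G \right)} = -4 + b G = -4 + G b$)
$m{\left(z \right)} = \frac{1}{2 z}$
$\frac{-2733877 + x{\left(1359,1905 \right)}}{m{\left(\left(-7\right) \left(-4\right) + 21 \right)} + 749842} = \frac{-2733877 + \left(-4 + 1905 \cdot 1359\right)}{\frac{1}{2 \left(\left(-7\right) \left(-4\right) + 21\right)} + 749842} = \frac{-2733877 + \left(-4 + 2588895\right)}{\frac{1}{2 \left(28 + 21\right)} + 749842} = \frac{-2733877 + 2588891}{\frac{1}{2 \cdot 49} + 749842} = - \frac{144986}{\frac{1}{2} \cdot \frac{1}{49} + 749842} = - \frac{144986}{\frac{1}{98} + 749842} = - \frac{144986}{\frac{73484517}{98}} = \left(-144986\right) \frac{98}{73484517} = - \frac{14208628}{73484517}$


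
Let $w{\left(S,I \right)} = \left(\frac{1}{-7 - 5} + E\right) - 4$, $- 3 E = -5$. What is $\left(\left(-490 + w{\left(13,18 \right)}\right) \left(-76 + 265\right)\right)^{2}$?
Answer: $\frac{138582719289}{16} \approx 8.6614 \cdot 10^{9}$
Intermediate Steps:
$E = \frac{5}{3}$ ($E = \left(- \frac{1}{3}\right) \left(-5\right) = \frac{5}{3} \approx 1.6667$)
$w{\left(S,I \right)} = - \frac{29}{12}$ ($w{\left(S,I \right)} = \left(\frac{1}{-7 - 5} + \frac{5}{3}\right) - 4 = \left(\frac{1}{-12} + \frac{5}{3}\right) - 4 = \left(- \frac{1}{12} + \frac{5}{3}\right) - 4 = \frac{19}{12} - 4 = - \frac{29}{12}$)
$\left(\left(-490 + w{\left(13,18 \right)}\right) \left(-76 + 265\right)\right)^{2} = \left(\left(-490 - \frac{29}{12}\right) \left(-76 + 265\right)\right)^{2} = \left(\left(- \frac{5909}{12}\right) 189\right)^{2} = \left(- \frac{372267}{4}\right)^{2} = \frac{138582719289}{16}$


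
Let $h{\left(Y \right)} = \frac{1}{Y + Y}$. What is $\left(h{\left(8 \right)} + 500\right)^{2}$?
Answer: $\frac{64016001}{256} \approx 2.5006 \cdot 10^{5}$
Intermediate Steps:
$h{\left(Y \right)} = \frac{1}{2 Y}$
$\left(h{\left(8 \right)} + 500\right)^{2} = \left(\frac{1}{2 \cdot 8} + 500\right)^{2} = \left(\frac{1}{2} \cdot \frac{1}{8} + 500\right)^{2} = \left(\frac{1}{16} + 500\right)^{2} = \left(\frac{8001}{16}\right)^{2} = \frac{64016001}{256}$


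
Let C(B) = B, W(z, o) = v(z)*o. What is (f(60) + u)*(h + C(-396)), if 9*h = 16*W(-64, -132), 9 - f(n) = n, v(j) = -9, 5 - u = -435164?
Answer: 746662488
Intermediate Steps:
u = 435169 (u = 5 - 1*(-435164) = 5 + 435164 = 435169)
W(z, o) = -9*o
f(n) = 9 - n
h = 2112 (h = (16*(-9*(-132)))/9 = (16*1188)/9 = (⅑)*19008 = 2112)
(f(60) + u)*(h + C(-396)) = ((9 - 1*60) + 435169)*(2112 - 396) = ((9 - 60) + 435169)*1716 = (-51 + 435169)*1716 = 435118*1716 = 746662488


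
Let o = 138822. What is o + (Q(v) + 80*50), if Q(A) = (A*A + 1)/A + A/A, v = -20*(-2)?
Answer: 5714521/40 ≈ 1.4286e+5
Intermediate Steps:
v = 40
Q(A) = 1 + (1 + A**2)/A (Q(A) = (A**2 + 1)/A + 1 = (1 + A**2)/A + 1 = 1 + (1 + A**2)/A)
o + (Q(v) + 80*50) = 138822 + ((1 + 40 + 1/40) + 80*50) = 138822 + ((1 + 40 + 1/40) + 4000) = 138822 + (1641/40 + 4000) = 138822 + 161641/40 = 5714521/40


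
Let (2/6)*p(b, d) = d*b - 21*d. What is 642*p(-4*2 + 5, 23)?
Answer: -1063152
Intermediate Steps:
p(b, d) = -63*d + 3*b*d (p(b, d) = 3*(d*b - 21*d) = 3*(b*d - 21*d) = 3*(-21*d + b*d) = -63*d + 3*b*d)
642*p(-4*2 + 5, 23) = 642*(3*23*(-21 + (-4*2 + 5))) = 642*(3*23*(-21 + (-8 + 5))) = 642*(3*23*(-21 - 3)) = 642*(3*23*(-24)) = 642*(-1656) = -1063152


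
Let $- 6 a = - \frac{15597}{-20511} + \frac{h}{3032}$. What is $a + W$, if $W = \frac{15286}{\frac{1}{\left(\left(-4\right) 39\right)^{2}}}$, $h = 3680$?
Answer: $\frac{1927870407809669}{5182446} \approx 3.72 \cdot 10^{8}$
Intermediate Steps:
$a = - \frac{1705147}{5182446}$ ($a = - \frac{- \frac{15597}{-20511} + \frac{3680}{3032}}{6} = - \frac{\left(-15597\right) \left(- \frac{1}{20511}\right) + 3680 \cdot \frac{1}{3032}}{6} = - \frac{\frac{1733}{2279} + \frac{460}{379}}{6} = \left(- \frac{1}{6}\right) \frac{1705147}{863741} = - \frac{1705147}{5182446} \approx -0.32902$)
$W = 372000096$ ($W = \frac{15286}{\frac{1}{\left(-156\right)^{2}}} = \frac{15286}{\frac{1}{24336}} = 15286 \frac{1}{\frac{1}{24336}} = 15286 \cdot 24336 = 372000096$)
$a + W = - \frac{1705147}{5182446} + 372000096 = \frac{1927870407809669}{5182446}$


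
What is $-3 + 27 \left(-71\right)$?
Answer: $-1920$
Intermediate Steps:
$-3 + 27 \left(-71\right) = -3 - 1917 = -1920$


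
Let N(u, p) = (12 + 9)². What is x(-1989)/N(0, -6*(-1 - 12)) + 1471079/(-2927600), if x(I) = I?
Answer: -719082471/143452400 ≈ -5.0127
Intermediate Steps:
N(u, p) = 441 (N(u, p) = 21² = 441)
x(-1989)/N(0, -6*(-1 - 12)) + 1471079/(-2927600) = -1989/441 + 1471079/(-2927600) = -1989*1/441 + 1471079*(-1/2927600) = -221/49 - 1471079/2927600 = -719082471/143452400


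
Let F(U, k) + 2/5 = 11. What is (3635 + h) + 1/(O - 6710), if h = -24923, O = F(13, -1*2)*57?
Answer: -649901357/30529 ≈ -21288.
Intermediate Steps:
F(U, k) = 53/5 (F(U, k) = -⅖ + 11 = 53/5)
O = 3021/5 (O = (53/5)*57 = 3021/5 ≈ 604.20)
(3635 + h) + 1/(O - 6710) = (3635 - 24923) + 1/(3021/5 - 6710) = -21288 + 1/(-30529/5) = -21288 - 5/30529 = -649901357/30529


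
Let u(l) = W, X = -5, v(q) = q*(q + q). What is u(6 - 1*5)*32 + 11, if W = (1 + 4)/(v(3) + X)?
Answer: 303/13 ≈ 23.308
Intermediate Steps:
v(q) = 2*q² (v(q) = q*(2*q) = 2*q²)
W = 5/13 (W = (1 + 4)/(2*3² - 5) = 5/(2*9 - 5) = 5/(18 - 5) = 5/13 ≈ 0.38462)
u(l) = 5/13
u(6 - 1*5)*32 + 11 = (5/13)*32 + 11 = 160/13 + 11 = 303/13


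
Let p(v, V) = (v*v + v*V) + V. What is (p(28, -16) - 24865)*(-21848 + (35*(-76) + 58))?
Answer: 600125250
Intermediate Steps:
p(v, V) = V + v**2 + V*v (p(v, V) = (v**2 + V*v) + V = V + v**2 + V*v)
(p(28, -16) - 24865)*(-21848 + (35*(-76) + 58)) = ((-16 + 28**2 - 16*28) - 24865)*(-21848 + (35*(-76) + 58)) = ((-16 + 784 - 448) - 24865)*(-21848 + (-2660 + 58)) = (320 - 24865)*(-21848 - 2602) = -24545*(-24450) = 600125250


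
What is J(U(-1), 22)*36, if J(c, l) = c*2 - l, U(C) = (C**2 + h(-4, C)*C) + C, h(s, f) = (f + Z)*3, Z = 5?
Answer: -1656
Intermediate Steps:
h(s, f) = 15 + 3*f (h(s, f) = (f + 5)*3 = (5 + f)*3 = 15 + 3*f)
U(C) = C + C**2 + C*(15 + 3*C) (U(C) = (C**2 + (15 + 3*C)*C) + C = (C**2 + C*(15 + 3*C)) + C = C + C**2 + C*(15 + 3*C))
J(c, l) = -l + 2*c (J(c, l) = 2*c - l = -l + 2*c)
J(U(-1), 22)*36 = (-1*22 + 2*(4*(-1)*(4 - 1)))*36 = (-22 + 2*(4*(-1)*3))*36 = (-22 + 2*(-12))*36 = (-22 - 24)*36 = -46*36 = -1656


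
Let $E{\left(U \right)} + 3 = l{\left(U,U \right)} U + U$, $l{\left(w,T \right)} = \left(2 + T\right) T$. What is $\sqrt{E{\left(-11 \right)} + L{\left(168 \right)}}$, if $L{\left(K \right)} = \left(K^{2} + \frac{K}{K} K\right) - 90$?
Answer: $\sqrt{27199} \approx 164.92$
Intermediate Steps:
$l{\left(w,T \right)} = T \left(2 + T\right)$
$E{\left(U \right)} = -3 + U + U^{2} \left(2 + U\right)$ ($E{\left(U \right)} = -3 + \left(U \left(2 + U\right) U + U\right) = -3 + \left(U^{2} \left(2 + U\right) + U\right) = -3 + \left(U + U^{2} \left(2 + U\right)\right) = -3 + U + U^{2} \left(2 + U\right)$)
$L{\left(K \right)} = -90 + K + K^{2}$ ($L{\left(K \right)} = \left(K^{2} + 1 K\right) - 90 = \left(K^{2} + K\right) - 90 = \left(K + K^{2}\right) - 90 = -90 + K + K^{2}$)
$\sqrt{E{\left(-11 \right)} + L{\left(168 \right)}} = \sqrt{\left(-3 - 11 + \left(-11\right)^{2} \left(2 - 11\right)\right) + \left(-90 + 168 + 168^{2}\right)} = \sqrt{\left(-3 - 11 + 121 \left(-9\right)\right) + \left(-90 + 168 + 28224\right)} = \sqrt{\left(-3 - 11 - 1089\right) + 28302} = \sqrt{-1103 + 28302} = \sqrt{27199}$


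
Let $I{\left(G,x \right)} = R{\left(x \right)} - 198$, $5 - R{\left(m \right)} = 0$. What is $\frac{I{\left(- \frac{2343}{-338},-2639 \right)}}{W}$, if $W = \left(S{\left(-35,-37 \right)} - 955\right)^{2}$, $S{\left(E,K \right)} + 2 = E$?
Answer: $- \frac{193}{984064} \approx -0.00019613$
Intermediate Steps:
$R{\left(m \right)} = 5$ ($R{\left(m \right)} = 5 - 0 = 5 + 0 = 5$)
$I{\left(G,x \right)} = -193$ ($I{\left(G,x \right)} = 5 - 198 = -193$)
$S{\left(E,K \right)} = -2 + E$
$W = 984064$ ($W = \left(\left(-2 - 35\right) - 955\right)^{2} = \left(-37 - 955\right)^{2} = \left(-992\right)^{2} = 984064$)
$\frac{I{\left(- \frac{2343}{-338},-2639 \right)}}{W} = - \frac{193}{984064}$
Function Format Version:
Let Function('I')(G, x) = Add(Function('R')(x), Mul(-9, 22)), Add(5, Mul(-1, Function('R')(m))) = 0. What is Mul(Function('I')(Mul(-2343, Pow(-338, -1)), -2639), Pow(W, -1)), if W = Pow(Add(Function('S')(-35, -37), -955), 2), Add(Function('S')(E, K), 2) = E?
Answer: Rational(-193, 984064) ≈ -0.00019613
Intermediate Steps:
Function('R')(m) = 5 (Function('R')(m) = Add(5, Mul(-1, 0)) = Add(5, 0) = 5)
Function('I')(G, x) = -193 (Function('I')(G, x) = Add(5, Mul(-9, 22)) = Add(5, -198) = -193)
Function('S')(E, K) = Add(-2, E)
W = 984064 (W = Pow(Add(Add(-2, -35), -955), 2) = Pow(Add(-37, -955), 2) = Pow(-992, 2) = 984064)
Mul(Function('I')(Mul(-2343, Pow(-338, -1)), -2639), Pow(W, -1)) = Mul(-193, Pow(984064, -1)) = Mul(-193, Rational(1, 984064)) = Rational(-193, 984064)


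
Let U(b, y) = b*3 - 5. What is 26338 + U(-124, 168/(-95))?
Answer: 25961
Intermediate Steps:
U(b, y) = -5 + 3*b (U(b, y) = 3*b - 5 = -5 + 3*b)
26338 + U(-124, 168/(-95)) = 26338 + (-5 + 3*(-124)) = 26338 + (-5 - 372) = 26338 - 377 = 25961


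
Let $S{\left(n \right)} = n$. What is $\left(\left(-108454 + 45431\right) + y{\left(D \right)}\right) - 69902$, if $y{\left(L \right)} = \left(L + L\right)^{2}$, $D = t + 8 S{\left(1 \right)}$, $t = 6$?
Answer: $-132141$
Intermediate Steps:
$D = 14$ ($D = 6 + 8 \cdot 1 = 6 + 8 = 14$)
$y{\left(L \right)} = 4 L^{2}$ ($y{\left(L \right)} = \left(2 L\right)^{2} = 4 L^{2}$)
$\left(\left(-108454 + 45431\right) + y{\left(D \right)}\right) - 69902 = \left(\left(-108454 + 45431\right) + 4 \cdot 14^{2}\right) - 69902 = \left(-63023 + 4 \cdot 196\right) - 69902 = \left(-63023 + 784\right) - 69902 = -62239 - 69902 = -132141$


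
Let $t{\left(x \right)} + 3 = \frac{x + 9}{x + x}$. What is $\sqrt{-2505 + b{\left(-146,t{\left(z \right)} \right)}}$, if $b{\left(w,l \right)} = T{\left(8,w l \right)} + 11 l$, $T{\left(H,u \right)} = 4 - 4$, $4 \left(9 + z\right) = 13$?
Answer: $\frac{i \sqrt{5376986}}{46} \approx 50.409 i$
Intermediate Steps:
$z = - \frac{23}{4}$ ($z = -9 + \frac{1}{4} \cdot 13 = -9 + \frac{13}{4} = - \frac{23}{4} \approx -5.75$)
$T{\left(H,u \right)} = 0$
$t{\left(x \right)} = -3 + \frac{9 + x}{2 x}$ ($t{\left(x \right)} = -3 + \frac{x + 9}{x + x} = -3 + \frac{9 + x}{2 x}$)
$b{\left(w,l \right)} = 11 l$ ($b{\left(w,l \right)} = 0 + 11 l = 11 l$)
$\sqrt{-2505 + b{\left(-146,t{\left(z \right)} \right)}} = \sqrt{-2505 + 11 \frac{9 - - \frac{115}{4}}{2 \left(- \frac{23}{4}\right)}} = \sqrt{-2505 + 11 \cdot \frac{1}{2} \left(- \frac{4}{23}\right) \left(9 + \frac{115}{4}\right)} = \sqrt{-2505 + 11 \cdot \frac{1}{2} \left(- \frac{4}{23}\right) \frac{151}{4}} = \sqrt{-2505 + 11 \left(- \frac{151}{46}\right)} = \sqrt{-2505 - \frac{1661}{46}} = \sqrt{- \frac{116891}{46}} = \frac{i \sqrt{5376986}}{46}$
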